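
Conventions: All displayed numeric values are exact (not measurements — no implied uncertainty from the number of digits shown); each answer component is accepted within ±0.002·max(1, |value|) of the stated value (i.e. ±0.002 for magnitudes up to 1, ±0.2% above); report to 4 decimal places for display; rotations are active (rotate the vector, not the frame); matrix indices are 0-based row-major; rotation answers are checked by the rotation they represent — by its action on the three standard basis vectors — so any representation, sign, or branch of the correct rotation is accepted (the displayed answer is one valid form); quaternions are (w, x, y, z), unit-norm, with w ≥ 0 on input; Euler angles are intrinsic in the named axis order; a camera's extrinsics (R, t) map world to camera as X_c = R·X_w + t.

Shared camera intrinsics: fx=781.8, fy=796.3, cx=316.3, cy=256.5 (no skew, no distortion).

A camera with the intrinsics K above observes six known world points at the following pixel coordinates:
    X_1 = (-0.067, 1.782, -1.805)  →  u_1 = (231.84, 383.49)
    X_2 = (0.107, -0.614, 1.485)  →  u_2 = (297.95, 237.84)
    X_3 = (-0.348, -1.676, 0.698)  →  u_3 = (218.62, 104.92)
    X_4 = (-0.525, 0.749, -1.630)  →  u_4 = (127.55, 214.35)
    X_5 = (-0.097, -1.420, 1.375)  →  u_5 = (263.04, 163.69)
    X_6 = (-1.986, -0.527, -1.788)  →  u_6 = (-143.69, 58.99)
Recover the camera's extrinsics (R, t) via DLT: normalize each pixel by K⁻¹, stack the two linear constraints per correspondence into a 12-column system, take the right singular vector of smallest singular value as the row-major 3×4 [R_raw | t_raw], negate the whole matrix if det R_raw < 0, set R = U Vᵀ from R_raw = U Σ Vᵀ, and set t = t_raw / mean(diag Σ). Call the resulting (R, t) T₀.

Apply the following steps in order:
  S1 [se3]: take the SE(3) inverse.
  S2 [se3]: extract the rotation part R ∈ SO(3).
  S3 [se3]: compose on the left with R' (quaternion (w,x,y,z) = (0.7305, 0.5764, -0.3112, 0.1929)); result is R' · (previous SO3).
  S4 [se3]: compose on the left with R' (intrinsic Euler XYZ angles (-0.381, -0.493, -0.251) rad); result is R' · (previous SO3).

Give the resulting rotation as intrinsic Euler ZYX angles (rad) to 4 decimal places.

rotation (euler_zyx) = (0.7718, -1.4509, 0.7366)

source (pnp_recover): camera pose = R=[0.9786 0.1640 0.1241; -0.2023 0.8766 0.4367; -0.0371 -0.4524 0.8910], t=(-0.3600, -0.2600, 5.7199)
after S1 (invert_se3): R=[0.9786 -0.2023 -0.0371; 0.1640 0.8766 -0.4524; 0.1241 0.4367 0.8910], t=(0.5121, 2.8748, -4.9384)
after S2 (rot_of_se3): [0.9786 -0.2023 -0.0371; 0.1640 0.8766 -0.4524; 0.1241 0.4367 0.8910]
after S3 (compose_so3): [0.5823 -0.8110 0.0557; -0.1518 -0.1758 -0.9726; 0.7986 0.5580 -0.2255]
after S4 (compose_so3): [0.0857 -0.9946 -0.0586; 0.0834 0.0658 -0.9943; 0.9928 0.0804 0.0886]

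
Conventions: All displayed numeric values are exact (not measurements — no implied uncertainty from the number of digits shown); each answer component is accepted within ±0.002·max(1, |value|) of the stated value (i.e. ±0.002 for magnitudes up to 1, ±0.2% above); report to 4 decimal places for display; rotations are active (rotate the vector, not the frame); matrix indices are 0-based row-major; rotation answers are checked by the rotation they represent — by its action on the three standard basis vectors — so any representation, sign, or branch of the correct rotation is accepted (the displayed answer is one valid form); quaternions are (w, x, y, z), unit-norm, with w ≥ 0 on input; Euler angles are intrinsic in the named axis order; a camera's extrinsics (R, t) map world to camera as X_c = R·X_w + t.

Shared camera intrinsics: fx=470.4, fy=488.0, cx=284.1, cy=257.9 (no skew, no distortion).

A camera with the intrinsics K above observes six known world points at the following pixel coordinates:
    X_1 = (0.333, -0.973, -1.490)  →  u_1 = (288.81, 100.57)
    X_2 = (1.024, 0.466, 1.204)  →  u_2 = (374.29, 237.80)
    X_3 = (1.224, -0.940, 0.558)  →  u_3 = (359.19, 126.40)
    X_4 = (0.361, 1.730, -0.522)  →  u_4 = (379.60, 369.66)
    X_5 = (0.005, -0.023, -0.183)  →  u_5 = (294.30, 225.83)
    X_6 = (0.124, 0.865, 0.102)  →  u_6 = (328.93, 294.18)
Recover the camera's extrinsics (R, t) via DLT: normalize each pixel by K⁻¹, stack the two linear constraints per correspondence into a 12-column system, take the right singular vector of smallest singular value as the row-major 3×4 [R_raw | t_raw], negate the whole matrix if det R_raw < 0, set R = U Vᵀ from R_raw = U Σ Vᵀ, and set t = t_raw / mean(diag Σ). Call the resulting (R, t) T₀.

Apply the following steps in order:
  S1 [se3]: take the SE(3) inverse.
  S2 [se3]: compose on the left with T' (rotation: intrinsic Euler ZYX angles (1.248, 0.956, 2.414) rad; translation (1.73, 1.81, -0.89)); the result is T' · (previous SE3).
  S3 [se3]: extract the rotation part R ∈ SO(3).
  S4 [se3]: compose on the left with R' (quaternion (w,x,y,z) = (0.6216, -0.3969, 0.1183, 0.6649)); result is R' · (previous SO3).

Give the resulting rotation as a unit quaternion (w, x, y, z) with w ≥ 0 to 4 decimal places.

rotation (quat) = (0.6019, -0.1413, 0.7852, 0.0364)

source (pnp_recover): camera pose = R=[0.9381 0.3434 0.0447; -0.3427 0.9392 -0.0225; -0.0497 0.0058 0.9987], t=(0.1300, -0.3401, 5.6497)
after S1 (invert_se3): R=[0.9381 -0.3427 -0.0497; 0.3434 0.9392 0.0058; 0.0447 -0.0225 0.9987], t=(0.0422, 0.2418, -5.6561)
after S2 (compose_se3): R=[0.4936 0.7544 0.4327; 0.5735 0.0917 -0.8141; -0.6538 0.6499 -0.3874], t=(-0.5223, 6.3659, 1.6046)
after S3 (rot_of_se3): [0.4936 0.7544 0.4327; 0.5735 0.0917 -0.8141; -0.6538 0.6499 -0.3874]
after S4 (compose_so3): [-0.2356 -0.2656 0.9348; -0.1781 0.9574 0.2271; -0.9554 -0.1130 -0.2729]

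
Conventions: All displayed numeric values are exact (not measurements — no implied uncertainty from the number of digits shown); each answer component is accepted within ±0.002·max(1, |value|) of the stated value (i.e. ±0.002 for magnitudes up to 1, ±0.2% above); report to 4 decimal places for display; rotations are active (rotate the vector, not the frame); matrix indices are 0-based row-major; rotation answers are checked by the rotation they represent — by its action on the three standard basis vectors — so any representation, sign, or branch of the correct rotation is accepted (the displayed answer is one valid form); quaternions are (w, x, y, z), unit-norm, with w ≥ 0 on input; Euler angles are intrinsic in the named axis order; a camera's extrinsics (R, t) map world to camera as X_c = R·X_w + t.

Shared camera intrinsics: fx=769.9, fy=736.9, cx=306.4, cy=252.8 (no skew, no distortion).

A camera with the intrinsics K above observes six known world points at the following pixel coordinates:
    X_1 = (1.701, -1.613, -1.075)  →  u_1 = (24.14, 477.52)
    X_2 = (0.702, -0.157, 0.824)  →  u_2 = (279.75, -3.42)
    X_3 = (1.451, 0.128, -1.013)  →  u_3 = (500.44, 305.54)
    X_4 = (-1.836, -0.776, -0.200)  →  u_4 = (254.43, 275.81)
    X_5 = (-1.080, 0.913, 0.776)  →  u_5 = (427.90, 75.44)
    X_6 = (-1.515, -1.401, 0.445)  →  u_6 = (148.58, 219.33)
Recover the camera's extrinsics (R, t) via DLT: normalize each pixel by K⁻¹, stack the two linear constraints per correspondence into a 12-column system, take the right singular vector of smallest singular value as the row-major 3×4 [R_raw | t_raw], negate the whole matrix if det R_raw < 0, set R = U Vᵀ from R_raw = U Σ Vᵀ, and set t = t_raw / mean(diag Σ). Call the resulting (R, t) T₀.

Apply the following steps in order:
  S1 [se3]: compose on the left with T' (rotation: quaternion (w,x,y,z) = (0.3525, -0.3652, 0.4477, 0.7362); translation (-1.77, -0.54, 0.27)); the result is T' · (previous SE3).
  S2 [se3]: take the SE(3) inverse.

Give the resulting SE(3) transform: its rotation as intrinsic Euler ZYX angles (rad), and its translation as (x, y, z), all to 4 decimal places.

source (pnp_recover): camera pose = R=[0.0061 0.9500 -0.3123; -0.1444 -0.3082 -0.9403; -0.9895 0.0508 0.1353], t=(0.2700, -0.5000, 4.4100)
after S1 (compose_se3): R=[0.3390 -0.2111 0.9168; -0.8552 0.3370 0.3938; -0.3921 -0.9175 -0.0663], t=(-2.4573, 3.7294, 1.3047)
after S2 (invert_se3): R=[0.3390 -0.8552 -0.3921; -0.2111 0.3370 -0.9175; 0.9168 0.3938 -0.0663], t=(4.5339, -0.5785, 0.8707)

rotation (euler_zyx) = (-0.5570, -1.1600, 1.7376), translation = (4.5339, -0.5785, 0.8707)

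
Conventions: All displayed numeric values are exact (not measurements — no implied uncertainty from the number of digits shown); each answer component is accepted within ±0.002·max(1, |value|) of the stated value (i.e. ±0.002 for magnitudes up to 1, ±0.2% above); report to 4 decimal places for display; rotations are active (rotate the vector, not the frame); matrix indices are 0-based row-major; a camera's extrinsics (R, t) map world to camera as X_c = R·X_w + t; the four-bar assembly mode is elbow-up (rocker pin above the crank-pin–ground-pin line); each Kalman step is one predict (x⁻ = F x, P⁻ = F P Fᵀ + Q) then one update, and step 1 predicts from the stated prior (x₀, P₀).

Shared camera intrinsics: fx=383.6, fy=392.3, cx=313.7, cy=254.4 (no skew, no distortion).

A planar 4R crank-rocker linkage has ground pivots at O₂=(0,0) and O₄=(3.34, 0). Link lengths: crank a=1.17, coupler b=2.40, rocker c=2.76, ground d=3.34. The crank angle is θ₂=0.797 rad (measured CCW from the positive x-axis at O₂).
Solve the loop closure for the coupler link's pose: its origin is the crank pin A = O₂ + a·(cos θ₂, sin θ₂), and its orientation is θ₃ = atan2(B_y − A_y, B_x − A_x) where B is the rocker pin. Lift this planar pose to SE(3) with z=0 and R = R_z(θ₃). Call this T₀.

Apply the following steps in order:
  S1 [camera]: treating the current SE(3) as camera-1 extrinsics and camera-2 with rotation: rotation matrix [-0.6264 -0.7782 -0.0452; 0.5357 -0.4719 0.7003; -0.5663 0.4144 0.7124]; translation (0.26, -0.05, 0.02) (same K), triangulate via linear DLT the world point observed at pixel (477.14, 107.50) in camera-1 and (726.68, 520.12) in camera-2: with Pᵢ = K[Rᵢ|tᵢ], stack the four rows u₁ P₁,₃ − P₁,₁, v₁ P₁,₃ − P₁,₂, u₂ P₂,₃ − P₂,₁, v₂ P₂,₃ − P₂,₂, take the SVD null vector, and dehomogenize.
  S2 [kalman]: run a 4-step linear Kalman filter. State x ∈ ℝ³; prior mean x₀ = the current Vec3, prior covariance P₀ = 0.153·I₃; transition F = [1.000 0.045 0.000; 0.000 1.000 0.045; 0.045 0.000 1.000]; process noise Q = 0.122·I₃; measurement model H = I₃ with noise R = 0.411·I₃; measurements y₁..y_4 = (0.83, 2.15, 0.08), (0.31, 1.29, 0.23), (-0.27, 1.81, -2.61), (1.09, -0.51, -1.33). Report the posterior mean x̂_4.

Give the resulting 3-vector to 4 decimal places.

source (fourbar_fk): coupler pose = R=[0.6748 -0.7380 0.0000; 0.7380 0.6748 0.0000; 0.0000 0.0000 1.0000], t=(0.8177, 0.8369, 0.0000)
after S1 (triangulate): (-1.1495, -0.9726, 1.7834)
after S2 (kf_track): (0.3675, 0.4638, -0.9365)

result = (0.3675, 0.4638, -0.9365)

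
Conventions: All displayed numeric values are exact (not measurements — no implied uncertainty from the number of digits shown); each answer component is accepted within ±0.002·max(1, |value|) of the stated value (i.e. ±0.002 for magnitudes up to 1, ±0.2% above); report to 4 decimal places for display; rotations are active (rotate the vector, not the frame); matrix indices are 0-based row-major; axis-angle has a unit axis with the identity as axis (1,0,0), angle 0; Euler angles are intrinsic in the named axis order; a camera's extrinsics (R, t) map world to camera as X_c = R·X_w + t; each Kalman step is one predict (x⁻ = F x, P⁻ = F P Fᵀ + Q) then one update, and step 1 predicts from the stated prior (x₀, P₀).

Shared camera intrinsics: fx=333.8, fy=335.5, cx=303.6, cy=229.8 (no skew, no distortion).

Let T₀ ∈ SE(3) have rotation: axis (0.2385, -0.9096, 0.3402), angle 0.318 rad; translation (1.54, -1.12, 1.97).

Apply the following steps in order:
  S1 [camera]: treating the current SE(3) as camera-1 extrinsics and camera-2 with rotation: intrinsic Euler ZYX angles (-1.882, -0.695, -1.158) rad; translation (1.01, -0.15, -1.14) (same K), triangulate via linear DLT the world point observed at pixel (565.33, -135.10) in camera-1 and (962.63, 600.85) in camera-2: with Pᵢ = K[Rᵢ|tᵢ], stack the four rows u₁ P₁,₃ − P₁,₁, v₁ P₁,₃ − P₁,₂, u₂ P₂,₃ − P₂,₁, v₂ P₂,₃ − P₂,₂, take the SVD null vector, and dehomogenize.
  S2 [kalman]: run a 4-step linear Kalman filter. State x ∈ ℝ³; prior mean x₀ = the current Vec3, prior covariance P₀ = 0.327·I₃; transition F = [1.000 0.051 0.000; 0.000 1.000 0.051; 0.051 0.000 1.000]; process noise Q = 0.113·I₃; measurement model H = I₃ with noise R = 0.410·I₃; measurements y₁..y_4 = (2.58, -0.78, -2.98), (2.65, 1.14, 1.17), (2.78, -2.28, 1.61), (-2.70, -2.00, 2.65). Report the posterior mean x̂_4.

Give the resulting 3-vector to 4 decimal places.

result = (0.2479, -1.4440, 1.4885)

after S1 (triangulate): (0.4948, -1.7156, 0.6171)
after S2 (kf_track): (0.2479, -1.4440, 1.4885)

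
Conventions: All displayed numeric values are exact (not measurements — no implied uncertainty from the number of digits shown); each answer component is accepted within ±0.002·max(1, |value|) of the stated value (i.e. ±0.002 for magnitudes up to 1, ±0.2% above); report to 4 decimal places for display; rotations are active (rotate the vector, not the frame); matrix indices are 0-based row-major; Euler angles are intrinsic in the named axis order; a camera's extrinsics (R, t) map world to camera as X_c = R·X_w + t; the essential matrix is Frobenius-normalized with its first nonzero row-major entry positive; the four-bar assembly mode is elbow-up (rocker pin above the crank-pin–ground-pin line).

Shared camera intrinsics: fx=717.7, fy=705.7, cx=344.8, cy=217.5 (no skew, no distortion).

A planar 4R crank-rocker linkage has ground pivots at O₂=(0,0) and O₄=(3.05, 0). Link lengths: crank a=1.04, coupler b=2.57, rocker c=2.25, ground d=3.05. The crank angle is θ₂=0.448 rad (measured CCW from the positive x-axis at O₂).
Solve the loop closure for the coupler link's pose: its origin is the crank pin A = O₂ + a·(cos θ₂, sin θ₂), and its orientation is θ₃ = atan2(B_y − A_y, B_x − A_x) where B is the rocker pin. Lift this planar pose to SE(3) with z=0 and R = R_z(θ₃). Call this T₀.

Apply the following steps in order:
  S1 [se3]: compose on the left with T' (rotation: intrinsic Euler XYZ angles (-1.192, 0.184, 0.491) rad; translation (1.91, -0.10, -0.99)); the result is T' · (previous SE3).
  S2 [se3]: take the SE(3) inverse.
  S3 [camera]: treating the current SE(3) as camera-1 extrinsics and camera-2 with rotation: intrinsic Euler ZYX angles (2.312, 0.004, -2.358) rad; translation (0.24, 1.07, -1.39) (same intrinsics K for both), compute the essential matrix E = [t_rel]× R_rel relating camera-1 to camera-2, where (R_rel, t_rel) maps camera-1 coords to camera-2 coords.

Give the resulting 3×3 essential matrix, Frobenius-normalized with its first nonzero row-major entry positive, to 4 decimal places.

matrix = [0.3283 -0.0397 -0.6193; 0.0213 -0.0340 -0.0820; -0.3636 -0.5864 -0.1504]

source (fourbar_fk): coupler pose = R=[0.7198 -0.6942 0.0000; 0.6942 0.7198 0.0000; 0.0000 0.0000 1.0000], t=(0.9374, 0.4505, 0.0000)
after S1 (compose_se3): R=[0.3022 -0.9355 0.1830; 0.2996 0.2754 0.9134; -0.9049 -0.2212 0.3636], t=(2.5139, 0.1059, -1.8113)
after S2 (invert_se3): R=[0.3022 0.2996 -0.9049; -0.9355 0.2754 -0.2212; 0.1830 0.9134 0.3636], t=(-2.4306, 1.9218, 0.1018)
after S3 (essential): [0.3283 -0.0397 -0.6193; 0.0213 -0.0340 -0.0820; -0.3636 -0.5864 -0.1504]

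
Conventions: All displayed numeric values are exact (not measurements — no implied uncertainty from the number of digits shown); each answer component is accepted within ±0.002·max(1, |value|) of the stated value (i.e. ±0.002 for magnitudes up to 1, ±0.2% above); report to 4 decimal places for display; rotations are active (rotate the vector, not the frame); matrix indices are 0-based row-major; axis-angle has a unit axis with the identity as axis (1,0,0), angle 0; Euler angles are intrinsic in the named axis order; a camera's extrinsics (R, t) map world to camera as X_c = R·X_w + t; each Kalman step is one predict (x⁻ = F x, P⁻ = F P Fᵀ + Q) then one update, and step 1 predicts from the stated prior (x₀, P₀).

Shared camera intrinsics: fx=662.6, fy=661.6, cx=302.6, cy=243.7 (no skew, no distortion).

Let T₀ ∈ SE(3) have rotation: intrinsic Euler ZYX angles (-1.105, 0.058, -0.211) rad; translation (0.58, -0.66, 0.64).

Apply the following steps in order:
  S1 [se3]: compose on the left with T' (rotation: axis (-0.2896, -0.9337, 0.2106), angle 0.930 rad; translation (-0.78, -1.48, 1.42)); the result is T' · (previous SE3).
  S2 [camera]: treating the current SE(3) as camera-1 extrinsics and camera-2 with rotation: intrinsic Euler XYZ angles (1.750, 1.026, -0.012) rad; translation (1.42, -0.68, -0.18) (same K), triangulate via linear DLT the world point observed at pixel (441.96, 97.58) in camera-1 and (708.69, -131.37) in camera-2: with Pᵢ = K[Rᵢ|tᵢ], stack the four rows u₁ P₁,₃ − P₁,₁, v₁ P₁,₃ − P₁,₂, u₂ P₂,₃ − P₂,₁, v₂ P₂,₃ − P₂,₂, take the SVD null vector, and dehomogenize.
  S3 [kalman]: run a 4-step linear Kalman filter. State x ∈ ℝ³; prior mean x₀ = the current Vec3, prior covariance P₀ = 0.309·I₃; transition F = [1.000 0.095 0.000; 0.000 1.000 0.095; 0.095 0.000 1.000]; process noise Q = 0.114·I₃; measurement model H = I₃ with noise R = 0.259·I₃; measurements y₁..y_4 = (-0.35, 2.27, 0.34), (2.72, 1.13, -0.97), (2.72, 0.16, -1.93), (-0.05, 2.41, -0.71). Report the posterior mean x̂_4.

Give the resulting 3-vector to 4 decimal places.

after S1 (compose_se3): R=[0.3816 0.6829 -0.6229; -0.7304 0.6358 0.2496; 0.5665 0.3597 0.7414], t=(-0.8688, -1.8470, 2.4393)
after S2 (triangulate): (-0.1708, 1.8911, -0.3573)
after S3 (kf_track): (1.1151, 1.5343, -0.8253)

result = (1.1151, 1.5343, -0.8253)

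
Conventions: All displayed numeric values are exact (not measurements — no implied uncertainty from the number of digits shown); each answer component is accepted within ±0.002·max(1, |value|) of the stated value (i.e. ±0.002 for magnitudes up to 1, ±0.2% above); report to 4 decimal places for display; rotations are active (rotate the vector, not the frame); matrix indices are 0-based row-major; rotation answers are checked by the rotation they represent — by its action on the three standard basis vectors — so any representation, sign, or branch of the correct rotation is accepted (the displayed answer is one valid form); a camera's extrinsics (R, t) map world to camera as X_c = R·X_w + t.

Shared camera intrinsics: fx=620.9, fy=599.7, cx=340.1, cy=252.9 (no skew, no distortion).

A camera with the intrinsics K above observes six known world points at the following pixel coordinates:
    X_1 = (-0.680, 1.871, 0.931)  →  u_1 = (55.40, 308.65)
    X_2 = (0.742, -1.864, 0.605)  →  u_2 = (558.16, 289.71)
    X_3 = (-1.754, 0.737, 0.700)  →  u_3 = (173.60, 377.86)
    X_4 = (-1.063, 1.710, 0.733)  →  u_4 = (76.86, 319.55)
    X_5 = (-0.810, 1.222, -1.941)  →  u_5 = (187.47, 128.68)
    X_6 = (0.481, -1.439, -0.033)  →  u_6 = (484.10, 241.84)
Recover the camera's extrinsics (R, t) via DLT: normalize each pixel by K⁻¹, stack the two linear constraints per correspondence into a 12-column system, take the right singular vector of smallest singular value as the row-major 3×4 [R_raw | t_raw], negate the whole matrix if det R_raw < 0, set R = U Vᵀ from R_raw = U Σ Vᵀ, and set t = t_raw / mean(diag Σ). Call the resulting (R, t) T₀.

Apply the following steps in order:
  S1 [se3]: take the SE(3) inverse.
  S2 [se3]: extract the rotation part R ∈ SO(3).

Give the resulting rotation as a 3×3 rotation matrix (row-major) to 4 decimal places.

rotation (matrix) = ((0.4286, -0.6184, -0.6587), (-0.9030, -0.2691, -0.3350), (0.0299, 0.7384, -0.6737))

source (pnp_recover): camera pose = R=[0.4286 -0.9030 0.0299; -0.6184 -0.2691 0.7384; -0.6587 -0.3350 -0.6737], t=(-0.1903, -0.1700, 5.4816)
after S1 (invert_se3): R=[0.4286 -0.6184 -0.6587; -0.9030 -0.2691 -0.3350; 0.0299 0.7384 -0.6737], t=(3.5874, 1.6185, 3.8242)
after S2 (rot_of_se3): [0.4286 -0.6184 -0.6587; -0.9030 -0.2691 -0.3350; 0.0299 0.7384 -0.6737]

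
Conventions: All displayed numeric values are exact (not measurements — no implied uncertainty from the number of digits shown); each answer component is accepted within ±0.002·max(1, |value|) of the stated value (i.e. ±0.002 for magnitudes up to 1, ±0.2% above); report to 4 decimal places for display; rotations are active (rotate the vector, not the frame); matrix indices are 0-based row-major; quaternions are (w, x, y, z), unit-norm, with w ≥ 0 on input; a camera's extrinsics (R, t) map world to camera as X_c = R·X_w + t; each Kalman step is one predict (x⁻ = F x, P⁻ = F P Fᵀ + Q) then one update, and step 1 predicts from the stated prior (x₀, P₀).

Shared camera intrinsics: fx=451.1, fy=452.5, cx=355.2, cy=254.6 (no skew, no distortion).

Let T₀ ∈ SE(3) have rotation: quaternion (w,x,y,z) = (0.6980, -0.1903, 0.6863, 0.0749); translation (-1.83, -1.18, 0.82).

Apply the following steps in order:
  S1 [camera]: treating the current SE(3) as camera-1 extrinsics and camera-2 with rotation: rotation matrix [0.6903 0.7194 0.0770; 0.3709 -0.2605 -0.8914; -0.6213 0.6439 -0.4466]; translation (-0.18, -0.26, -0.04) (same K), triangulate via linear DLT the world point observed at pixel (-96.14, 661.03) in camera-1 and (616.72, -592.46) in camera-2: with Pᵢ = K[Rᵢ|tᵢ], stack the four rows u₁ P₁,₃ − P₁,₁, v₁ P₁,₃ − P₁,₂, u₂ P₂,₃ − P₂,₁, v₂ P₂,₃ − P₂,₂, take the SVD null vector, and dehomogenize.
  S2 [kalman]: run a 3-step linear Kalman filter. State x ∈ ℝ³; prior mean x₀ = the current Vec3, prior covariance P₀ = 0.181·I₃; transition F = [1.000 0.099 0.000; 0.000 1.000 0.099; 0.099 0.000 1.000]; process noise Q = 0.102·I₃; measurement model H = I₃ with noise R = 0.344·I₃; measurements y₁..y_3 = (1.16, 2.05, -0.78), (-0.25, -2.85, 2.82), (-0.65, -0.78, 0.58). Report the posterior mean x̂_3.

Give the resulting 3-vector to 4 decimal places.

after S1 (triangulate): (-0.9135, 1.9643, 1.2994)
after S2 (kf_track): (-0.2964, -0.2739, 0.9659)

result = (-0.2964, -0.2739, 0.9659)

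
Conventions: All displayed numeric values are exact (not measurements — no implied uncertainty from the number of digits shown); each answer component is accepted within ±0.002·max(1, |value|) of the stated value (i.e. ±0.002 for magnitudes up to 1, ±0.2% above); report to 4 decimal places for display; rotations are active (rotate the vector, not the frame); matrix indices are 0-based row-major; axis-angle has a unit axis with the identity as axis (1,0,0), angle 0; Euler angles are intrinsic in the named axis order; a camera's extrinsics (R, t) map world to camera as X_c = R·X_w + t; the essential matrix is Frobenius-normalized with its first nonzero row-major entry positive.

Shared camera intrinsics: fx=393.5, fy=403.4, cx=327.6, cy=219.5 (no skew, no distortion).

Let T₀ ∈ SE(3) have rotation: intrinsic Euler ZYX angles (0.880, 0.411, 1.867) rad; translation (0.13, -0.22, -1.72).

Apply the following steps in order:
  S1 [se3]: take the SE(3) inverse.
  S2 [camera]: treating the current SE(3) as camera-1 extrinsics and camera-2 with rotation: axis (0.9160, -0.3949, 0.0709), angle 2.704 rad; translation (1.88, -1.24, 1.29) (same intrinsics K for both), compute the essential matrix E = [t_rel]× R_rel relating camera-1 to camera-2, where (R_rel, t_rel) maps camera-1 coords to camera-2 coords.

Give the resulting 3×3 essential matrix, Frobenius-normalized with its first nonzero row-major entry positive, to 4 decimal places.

matrix = [0.2869 0.4724 -0.0758; -0.3796 0.3813 0.4508; -0.2849 -0.3133 0.1294]

after S1 (invert_se3): R=[0.5841 0.7066 -0.3995; 0.4684 0.1085 0.8768; 0.6629 -0.6993 -0.2676], t=(-0.6077, 1.4711, -0.7003)
after S2 (essential): [0.2869 0.4724 -0.0758; -0.3796 0.3813 0.4508; -0.2849 -0.3133 0.1294]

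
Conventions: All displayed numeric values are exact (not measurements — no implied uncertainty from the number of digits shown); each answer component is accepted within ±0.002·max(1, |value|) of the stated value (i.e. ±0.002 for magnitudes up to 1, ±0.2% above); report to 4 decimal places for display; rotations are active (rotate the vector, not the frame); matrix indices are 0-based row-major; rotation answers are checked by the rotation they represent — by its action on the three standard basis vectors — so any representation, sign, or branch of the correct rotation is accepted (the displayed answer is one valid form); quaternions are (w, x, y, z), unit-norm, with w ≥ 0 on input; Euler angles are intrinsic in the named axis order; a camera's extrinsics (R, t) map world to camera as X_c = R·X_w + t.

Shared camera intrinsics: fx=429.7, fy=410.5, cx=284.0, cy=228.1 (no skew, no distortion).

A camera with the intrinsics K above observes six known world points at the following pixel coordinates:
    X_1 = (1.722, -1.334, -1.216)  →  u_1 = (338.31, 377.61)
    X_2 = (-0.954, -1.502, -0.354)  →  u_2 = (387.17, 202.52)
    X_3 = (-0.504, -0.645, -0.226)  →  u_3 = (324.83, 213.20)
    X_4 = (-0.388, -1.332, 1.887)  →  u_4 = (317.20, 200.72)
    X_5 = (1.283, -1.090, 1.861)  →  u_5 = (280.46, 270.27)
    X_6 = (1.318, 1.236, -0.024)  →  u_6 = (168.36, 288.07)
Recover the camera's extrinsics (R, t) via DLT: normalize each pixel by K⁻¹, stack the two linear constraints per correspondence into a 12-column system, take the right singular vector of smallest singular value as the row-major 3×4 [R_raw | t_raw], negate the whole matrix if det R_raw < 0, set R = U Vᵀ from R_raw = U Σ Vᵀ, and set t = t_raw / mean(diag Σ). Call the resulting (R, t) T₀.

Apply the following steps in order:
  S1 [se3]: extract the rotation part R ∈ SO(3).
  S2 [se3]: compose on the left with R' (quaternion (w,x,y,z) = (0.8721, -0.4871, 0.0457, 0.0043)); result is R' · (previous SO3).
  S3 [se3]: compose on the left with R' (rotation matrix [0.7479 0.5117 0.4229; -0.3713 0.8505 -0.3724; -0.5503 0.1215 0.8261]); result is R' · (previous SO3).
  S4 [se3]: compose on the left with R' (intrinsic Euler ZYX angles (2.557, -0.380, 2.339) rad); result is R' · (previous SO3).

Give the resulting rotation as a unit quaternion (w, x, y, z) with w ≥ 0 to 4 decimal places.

source (pnp_recover): camera pose = R=[-0.3173 -0.9137 -0.2538; 0.9258 -0.2405 -0.2917; 0.2055 -0.3276 0.9222], t=(-0.1900, 0.0100, 6.5901)
after S1 (rot_of_se3): [-0.3173 -0.9137 -0.2538; 0.9258 -0.2405 -0.2917; 0.2055 -0.3276 0.9222]
after S2 (compose_so3): [-0.3486 -0.9221 -0.1679; 0.6729 -0.3710 0.6400; -0.6525 0.1101 0.7498]
after S3 (compose_so3): [-0.1924 -0.8328 0.5190; 0.9447 -0.0141 0.3275; -0.2654 0.5533 0.7896]
after S4 (compose_so3): [0.6731 0.7371 -0.0598; 0.1128 -0.0224 0.9934; 0.7309 -0.6754 -0.0982]

rotation (quat) = (0.6230, -0.6697, -0.3173, -0.2505)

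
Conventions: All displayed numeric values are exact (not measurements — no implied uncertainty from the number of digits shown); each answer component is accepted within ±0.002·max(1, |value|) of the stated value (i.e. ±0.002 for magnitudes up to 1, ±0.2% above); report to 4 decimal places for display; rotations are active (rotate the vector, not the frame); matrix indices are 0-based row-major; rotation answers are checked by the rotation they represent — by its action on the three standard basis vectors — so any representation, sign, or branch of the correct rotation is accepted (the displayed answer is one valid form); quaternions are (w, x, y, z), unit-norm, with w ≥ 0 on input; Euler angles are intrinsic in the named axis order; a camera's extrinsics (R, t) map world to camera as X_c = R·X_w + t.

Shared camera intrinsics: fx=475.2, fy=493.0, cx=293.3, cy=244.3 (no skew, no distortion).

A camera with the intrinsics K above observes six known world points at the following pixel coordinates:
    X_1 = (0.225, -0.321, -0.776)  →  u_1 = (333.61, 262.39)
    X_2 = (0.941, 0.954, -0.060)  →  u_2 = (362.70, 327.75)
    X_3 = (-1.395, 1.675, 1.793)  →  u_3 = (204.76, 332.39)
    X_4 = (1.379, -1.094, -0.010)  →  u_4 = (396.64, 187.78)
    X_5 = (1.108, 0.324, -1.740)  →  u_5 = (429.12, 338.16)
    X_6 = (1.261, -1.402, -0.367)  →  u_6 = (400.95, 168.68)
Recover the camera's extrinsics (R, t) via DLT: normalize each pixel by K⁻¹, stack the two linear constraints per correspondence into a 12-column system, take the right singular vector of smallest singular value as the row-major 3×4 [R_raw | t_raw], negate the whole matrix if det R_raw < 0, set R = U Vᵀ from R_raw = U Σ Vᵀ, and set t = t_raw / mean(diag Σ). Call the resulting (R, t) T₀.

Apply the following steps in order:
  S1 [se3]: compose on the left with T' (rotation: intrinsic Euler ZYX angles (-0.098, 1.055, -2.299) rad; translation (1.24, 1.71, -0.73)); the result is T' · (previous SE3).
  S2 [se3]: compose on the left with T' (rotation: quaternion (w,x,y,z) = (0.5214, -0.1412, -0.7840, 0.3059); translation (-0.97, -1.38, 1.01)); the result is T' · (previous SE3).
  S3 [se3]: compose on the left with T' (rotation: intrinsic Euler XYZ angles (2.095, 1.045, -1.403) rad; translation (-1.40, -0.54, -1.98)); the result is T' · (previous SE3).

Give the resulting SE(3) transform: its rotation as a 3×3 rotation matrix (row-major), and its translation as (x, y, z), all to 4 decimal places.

source (pnp_recover): camera pose = R=[0.9774 -0.0050 -0.2115; -0.0520 0.9634 -0.2629; 0.2051 0.2679 0.9414], t=(0.1300, 0.3400, 6.8503)
after S1 (compose_se3): R=[0.4135 -0.8225 -0.3905; 0.1479 -0.3625 0.9202; -0.8984 -0.4383 -0.0282], t=(-2.3846, 6.9766, -3.2170)
after S2 (compose_se3): R=[0.6254 0.7741 0.0983; 0.6364 -0.5790 0.5096; 0.4514 -0.2562 -0.8547], t=(2.2500, 3.7935, -4.2411)
after S3 (compose_se3): R=[0.7578 -0.4432 -0.4788; 0.6074 0.2111 0.7659; -0.2384 -0.8712 0.4291], t=(-3.0024, 5.1781, -0.5048)

rotation (matrix) = ((0.7578, -0.4432, -0.4788), (0.6074, 0.2111, 0.7659), (-0.2384, -0.8712, 0.4291)), translation = (-3.0024, 5.1781, -0.5048)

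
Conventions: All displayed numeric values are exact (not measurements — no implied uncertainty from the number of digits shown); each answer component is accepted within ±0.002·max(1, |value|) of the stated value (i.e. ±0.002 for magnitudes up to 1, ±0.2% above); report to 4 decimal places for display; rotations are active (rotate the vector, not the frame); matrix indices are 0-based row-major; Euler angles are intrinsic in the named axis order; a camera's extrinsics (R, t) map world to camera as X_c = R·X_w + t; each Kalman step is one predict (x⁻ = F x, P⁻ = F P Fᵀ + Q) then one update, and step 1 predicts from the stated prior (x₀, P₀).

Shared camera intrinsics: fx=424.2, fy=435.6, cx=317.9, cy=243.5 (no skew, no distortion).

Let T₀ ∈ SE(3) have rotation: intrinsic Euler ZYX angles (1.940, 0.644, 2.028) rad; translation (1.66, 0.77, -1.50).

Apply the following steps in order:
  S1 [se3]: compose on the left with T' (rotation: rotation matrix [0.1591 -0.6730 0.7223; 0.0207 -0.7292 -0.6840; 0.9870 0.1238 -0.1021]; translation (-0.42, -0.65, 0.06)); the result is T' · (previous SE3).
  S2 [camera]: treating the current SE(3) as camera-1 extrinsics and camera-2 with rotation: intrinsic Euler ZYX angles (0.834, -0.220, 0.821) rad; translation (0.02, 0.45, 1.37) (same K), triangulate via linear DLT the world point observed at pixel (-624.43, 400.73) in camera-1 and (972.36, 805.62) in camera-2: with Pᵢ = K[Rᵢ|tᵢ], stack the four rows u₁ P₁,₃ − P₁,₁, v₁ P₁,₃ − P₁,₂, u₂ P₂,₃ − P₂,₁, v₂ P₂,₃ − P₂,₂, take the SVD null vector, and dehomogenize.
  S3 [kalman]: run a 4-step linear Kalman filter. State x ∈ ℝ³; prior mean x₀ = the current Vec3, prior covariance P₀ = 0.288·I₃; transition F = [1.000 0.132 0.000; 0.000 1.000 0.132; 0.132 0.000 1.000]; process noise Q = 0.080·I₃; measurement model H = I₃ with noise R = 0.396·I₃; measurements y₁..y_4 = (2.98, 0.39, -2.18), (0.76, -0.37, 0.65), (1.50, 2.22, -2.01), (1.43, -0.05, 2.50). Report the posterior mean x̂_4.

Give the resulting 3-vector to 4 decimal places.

after S1 (compose_se3): R=[-0.9815 0.1075 -0.1582; -0.1392 -0.9688 0.2049; -0.1312 0.2231 0.9659], t=(-1.7575, -0.1511, 1.9470)
after S2 (triangulate): (1.4093, -0.9220, -0.1093)
after S3 (kf_track): (1.6117, 0.3422, 0.6199)

result = (1.6117, 0.3422, 0.6199)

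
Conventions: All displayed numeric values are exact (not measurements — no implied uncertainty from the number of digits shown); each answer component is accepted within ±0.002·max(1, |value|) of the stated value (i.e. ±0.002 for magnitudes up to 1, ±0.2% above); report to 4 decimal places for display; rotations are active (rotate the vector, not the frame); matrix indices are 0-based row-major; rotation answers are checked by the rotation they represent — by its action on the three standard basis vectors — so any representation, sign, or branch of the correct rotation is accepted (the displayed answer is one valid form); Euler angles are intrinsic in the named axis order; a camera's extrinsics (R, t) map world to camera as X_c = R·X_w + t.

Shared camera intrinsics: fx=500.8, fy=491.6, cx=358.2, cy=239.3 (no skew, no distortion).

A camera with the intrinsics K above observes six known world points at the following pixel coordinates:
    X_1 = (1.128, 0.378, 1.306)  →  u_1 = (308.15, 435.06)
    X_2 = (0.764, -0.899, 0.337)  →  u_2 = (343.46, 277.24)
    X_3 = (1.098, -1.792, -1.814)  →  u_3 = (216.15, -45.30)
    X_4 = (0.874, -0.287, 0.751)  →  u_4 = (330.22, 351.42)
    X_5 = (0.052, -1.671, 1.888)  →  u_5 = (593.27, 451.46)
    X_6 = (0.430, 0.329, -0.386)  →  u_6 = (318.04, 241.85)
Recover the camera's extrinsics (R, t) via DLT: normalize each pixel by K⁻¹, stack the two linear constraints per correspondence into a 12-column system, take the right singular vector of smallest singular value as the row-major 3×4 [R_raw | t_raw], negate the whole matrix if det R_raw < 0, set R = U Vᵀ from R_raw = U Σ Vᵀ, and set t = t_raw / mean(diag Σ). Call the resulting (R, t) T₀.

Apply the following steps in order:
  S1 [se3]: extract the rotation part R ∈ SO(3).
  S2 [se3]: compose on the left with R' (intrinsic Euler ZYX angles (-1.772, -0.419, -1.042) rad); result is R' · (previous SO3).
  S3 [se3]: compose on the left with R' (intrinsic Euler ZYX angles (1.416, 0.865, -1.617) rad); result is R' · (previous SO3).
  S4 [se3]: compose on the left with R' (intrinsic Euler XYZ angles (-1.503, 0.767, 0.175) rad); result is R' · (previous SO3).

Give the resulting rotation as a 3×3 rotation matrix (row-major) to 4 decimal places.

source (pnp_recover): camera pose = R=[-0.8927 -0.2729 0.3587; 0.2404 0.3849 0.8911; -0.3812 0.8817 -0.2780], t=(0.2099, 0.1400, 4.7800)
after S1 (rot_of_se3): [-0.8927 -0.2729 0.3587; 0.2404 0.3849 0.8911; -0.3812 0.8817 -0.2780]
after S2 (compose_so3): [-0.0733 0.9951 0.0659; 0.6811 0.0982 -0.7255; -0.7285 -0.0083 -0.6850]
after S3 (compose_so3): [0.6669 0.1007 0.7384; -0.6504 0.5623 0.5107; -0.3638 -0.8208 0.4405]
after S4 (compose_so3): [0.3019 -0.5687 0.7652; -0.8299 -0.5518 -0.0826; 0.4692 -0.6101 -0.6385]

rotation (matrix) = ((0.3019, -0.5687, 0.7652), (-0.8299, -0.5518, -0.0826), (0.4692, -0.6101, -0.6385))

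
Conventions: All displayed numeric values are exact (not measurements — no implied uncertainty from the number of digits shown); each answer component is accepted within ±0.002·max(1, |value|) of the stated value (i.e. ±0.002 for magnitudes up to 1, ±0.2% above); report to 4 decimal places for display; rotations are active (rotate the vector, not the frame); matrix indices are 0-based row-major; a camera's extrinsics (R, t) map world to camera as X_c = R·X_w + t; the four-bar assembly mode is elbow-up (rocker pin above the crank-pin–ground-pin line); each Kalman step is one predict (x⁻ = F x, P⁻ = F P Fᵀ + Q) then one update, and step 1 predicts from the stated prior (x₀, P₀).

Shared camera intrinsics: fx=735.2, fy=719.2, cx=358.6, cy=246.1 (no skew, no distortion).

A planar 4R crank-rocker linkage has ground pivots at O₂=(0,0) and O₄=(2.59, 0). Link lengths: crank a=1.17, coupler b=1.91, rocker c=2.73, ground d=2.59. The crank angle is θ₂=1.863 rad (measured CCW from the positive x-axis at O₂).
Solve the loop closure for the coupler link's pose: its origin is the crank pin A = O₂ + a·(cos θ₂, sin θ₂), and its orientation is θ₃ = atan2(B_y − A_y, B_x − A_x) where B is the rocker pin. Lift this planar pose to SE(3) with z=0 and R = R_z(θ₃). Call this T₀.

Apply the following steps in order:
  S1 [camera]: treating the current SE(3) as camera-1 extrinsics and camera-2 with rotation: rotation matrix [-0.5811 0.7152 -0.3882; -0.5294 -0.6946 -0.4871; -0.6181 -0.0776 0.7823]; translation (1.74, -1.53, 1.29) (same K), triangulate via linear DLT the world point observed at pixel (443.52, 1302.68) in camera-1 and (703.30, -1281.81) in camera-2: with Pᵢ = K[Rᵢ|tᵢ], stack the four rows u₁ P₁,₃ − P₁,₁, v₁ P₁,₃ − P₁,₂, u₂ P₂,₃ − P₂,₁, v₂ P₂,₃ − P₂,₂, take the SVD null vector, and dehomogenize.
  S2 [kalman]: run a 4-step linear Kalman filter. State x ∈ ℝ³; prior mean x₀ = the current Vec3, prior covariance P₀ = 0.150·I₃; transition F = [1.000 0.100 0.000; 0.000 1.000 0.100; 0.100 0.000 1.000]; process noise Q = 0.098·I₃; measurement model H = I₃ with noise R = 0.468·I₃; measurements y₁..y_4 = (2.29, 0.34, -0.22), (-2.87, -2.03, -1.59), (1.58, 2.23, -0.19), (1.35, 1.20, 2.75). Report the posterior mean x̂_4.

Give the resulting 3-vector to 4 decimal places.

result = (0.9996, 0.9445, 1.1567)

source (fourbar_fk): coupler pose = R=[0.7785 -0.6277 0.0000; 0.6277 0.7785 0.0000; 0.0000 0.0000 1.0000], t=(-0.3370, 1.1204, 0.0000)
after S1 (triangulate): (1.4157, 0.8813, 1.8345)
after S2 (kf_track): (0.9996, 0.9445, 1.1567)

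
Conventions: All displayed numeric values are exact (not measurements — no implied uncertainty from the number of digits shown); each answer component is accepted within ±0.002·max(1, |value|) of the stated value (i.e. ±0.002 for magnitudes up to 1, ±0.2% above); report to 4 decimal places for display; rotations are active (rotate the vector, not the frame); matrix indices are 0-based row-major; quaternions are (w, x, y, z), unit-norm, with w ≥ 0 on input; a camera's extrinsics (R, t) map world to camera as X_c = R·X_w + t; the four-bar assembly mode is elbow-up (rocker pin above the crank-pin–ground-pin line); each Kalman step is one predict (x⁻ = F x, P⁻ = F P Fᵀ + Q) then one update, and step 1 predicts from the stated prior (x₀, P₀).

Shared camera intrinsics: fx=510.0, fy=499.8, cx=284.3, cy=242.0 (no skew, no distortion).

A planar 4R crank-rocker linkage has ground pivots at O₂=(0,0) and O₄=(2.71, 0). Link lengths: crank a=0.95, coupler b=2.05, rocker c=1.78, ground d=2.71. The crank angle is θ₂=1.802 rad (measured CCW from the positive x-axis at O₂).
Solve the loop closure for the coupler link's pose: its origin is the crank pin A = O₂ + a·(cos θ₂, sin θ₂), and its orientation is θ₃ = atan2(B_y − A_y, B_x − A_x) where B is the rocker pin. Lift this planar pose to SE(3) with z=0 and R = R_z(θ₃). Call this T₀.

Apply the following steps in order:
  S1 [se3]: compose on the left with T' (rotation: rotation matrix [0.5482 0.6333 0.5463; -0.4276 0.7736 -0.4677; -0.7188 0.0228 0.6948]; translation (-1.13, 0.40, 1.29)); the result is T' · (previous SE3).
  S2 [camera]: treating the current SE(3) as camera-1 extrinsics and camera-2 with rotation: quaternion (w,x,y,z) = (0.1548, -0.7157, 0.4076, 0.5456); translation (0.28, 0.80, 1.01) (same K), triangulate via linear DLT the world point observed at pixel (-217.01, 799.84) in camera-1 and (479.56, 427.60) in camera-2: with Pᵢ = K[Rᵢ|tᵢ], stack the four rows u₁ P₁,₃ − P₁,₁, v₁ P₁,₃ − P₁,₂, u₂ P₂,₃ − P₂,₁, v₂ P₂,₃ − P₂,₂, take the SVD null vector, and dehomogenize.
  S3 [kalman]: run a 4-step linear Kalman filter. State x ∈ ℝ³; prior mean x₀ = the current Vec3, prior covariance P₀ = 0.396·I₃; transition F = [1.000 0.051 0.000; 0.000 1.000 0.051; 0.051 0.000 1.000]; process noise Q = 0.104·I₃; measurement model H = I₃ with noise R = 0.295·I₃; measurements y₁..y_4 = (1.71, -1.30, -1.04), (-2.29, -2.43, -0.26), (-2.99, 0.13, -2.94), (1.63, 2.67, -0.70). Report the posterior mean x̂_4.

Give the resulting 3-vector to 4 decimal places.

result = (-0.2502, 0.6970, -1.2283)

source (fourbar_fk): coupler pose = R=[0.9600 -0.2802 0.0000; 0.2802 0.9600 0.0000; 0.0000 0.0000 1.0000], t=(-0.2177, 0.9247, 0.0000)
after S1 (compose_se3): R=[0.7037 0.4543 0.5463; -0.1937 0.8624 -0.4677; -0.6836 0.2233 0.6948], t=(-0.6637, 1.2084, 1.4676)
after S2 (triangulate): (-0.5430, -0.0244, -0.6062)
after S3 (kf_track): (-0.2502, 0.6970, -1.2283)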